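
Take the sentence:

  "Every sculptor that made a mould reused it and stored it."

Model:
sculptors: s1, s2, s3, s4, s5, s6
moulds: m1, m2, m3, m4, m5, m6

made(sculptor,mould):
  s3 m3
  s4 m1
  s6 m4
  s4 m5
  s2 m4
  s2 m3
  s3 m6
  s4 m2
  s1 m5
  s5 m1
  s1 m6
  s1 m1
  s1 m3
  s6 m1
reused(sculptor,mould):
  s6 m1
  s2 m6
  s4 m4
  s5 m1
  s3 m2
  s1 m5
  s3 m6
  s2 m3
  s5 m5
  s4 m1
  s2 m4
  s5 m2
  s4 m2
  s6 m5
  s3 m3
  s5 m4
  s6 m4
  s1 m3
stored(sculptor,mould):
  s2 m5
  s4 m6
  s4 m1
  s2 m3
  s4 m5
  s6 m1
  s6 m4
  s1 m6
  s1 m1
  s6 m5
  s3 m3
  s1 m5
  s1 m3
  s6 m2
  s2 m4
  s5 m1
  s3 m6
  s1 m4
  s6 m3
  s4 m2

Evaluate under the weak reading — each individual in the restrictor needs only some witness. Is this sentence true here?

"it" takes "a mould" as antecedent — a donkey pronoun bound across the clause boundary.
Weak reading: every sculptor s with some made-mould has at least one made-mould m such that reused(s,m) ∧ stored(s,m).
Per sculptor: s1:✓  s2:✓  s3:✓  s4:✓  s5:✓  s6:✓
Every sculptor in the restrictor has a witness.

True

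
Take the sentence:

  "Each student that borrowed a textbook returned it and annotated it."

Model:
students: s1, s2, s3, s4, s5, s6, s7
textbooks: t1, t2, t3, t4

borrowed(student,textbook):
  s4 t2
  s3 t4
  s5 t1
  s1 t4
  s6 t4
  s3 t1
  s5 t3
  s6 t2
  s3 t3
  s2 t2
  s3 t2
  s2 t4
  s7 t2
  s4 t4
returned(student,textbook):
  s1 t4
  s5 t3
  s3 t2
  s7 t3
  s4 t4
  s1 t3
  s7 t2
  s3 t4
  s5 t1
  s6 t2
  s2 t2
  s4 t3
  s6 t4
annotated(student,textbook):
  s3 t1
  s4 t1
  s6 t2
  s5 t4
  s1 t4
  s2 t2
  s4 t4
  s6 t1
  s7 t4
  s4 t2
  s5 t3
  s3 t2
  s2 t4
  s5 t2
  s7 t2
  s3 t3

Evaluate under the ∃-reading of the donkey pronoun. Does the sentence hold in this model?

True

"it" takes "a textbook" as antecedent — a donkey pronoun bound across the clause boundary.
Weak reading: every student s with some borrowed-textbook has at least one borrowed-textbook t such that returned(s,t) ∧ annotated(s,t).
Per student: s1:✓  s2:✓  s3:✓  s4:✓  s5:✓  s6:✓  s7:✓
Every student in the restrictor has a witness.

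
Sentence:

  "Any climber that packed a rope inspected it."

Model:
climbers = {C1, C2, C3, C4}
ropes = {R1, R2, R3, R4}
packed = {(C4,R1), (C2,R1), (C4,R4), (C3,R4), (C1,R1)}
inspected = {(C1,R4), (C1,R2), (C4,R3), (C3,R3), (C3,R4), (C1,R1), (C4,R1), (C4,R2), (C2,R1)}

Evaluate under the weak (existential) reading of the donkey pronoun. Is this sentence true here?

"it" takes "a rope" as antecedent — a donkey pronoun bound across the clause boundary.
Weak reading: every climber c with some packed-rope has at least one packed-rope r such that inspected(c,r).
Per climber: C1:✓  C2:✓  C3:✓  C4:✓
Every climber in the restrictor has a witness.

True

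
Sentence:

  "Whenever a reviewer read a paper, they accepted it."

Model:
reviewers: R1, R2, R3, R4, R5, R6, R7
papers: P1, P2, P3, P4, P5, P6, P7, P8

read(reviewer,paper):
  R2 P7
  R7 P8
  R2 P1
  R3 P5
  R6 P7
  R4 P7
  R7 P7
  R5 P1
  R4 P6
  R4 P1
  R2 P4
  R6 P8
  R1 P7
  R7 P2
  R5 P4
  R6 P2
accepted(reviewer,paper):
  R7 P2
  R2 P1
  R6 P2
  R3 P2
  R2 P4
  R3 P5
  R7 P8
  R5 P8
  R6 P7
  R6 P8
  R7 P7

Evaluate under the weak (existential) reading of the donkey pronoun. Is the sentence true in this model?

"it" takes "a paper" as antecedent — a donkey pronoun bound across the clause boundary.
Weak reading: every reviewer r with some read-paper has at least one read-paper p such that accepted(r,p).
Per reviewer: R1:✗  R2:✓  R3:✓  R4:✗  R5:✗  R6:✓  R7:✓
R1 has no witness among its read-papers.

False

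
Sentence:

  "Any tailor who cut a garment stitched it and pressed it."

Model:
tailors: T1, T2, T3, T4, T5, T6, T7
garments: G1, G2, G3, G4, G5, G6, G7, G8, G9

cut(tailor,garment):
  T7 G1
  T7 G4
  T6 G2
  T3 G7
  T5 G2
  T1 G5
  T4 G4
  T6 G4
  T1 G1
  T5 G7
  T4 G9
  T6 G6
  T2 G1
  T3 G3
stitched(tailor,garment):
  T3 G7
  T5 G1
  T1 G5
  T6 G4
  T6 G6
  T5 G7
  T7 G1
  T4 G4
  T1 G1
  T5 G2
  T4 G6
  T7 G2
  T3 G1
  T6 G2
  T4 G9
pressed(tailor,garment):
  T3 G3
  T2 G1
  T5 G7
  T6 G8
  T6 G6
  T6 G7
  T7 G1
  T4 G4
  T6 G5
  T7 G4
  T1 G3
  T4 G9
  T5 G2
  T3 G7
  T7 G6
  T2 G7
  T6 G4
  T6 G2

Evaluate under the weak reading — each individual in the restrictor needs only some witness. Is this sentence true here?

False

"it" takes "a garment" as antecedent — a donkey pronoun bound across the clause boundary.
Weak reading: every tailor t with some cut-garment has at least one cut-garment g such that stitched(t,g) ∧ pressed(t,g).
Per tailor: T1:✗  T2:✗  T3:✓  T4:✓  T5:✓  T6:✓  T7:✓
T1 has no witness among its cut-garments.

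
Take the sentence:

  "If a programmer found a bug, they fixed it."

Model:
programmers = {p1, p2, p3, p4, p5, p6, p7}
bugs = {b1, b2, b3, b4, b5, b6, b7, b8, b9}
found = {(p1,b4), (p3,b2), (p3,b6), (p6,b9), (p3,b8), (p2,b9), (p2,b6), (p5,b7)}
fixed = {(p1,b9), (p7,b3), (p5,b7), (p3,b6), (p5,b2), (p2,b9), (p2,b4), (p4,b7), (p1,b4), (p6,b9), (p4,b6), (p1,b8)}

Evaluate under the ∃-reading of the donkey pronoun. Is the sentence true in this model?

True

"it" takes "a bug" as antecedent — a donkey pronoun bound across the clause boundary.
Weak reading: every programmer p with some found-bug has at least one found-bug b such that fixed(p,b).
Per programmer: p1:✓  p2:✓  p3:✓  p5:✓  p6:✓
Every programmer in the restrictor has a witness.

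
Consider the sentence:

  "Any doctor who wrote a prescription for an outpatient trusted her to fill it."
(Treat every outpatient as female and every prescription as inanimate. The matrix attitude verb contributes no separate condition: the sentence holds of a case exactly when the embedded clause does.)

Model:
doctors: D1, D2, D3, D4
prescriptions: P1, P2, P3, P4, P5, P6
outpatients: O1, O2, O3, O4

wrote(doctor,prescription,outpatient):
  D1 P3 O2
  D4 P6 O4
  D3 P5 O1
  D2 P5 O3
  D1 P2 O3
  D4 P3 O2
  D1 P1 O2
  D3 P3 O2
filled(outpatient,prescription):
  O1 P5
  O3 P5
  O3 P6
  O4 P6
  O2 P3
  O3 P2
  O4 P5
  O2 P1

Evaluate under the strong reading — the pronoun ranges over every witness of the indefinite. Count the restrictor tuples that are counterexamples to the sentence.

0

"her" takes "an outpatient" as antecedent and "it" takes "a prescription"; both are donkey pronouns co-varying with the restrictor.
Strong reading: for every (d,p,o) with wrote(d,p,o), filled(o,p).
Restrictor triples: (D1,P1,O2)→filled(O2,P1) ✓  (D1,P2,O3)→filled(O3,P2) ✓  (D1,P3,O2)→filled(O2,P3) ✓  (D2,P5,O3)→filled(O3,P5) ✓  (D3,P3,O2)→filled(O2,P3) ✓  (D3,P5,O1)→filled(O1,P5) ✓  (D4,P3,O2)→filled(O2,P3) ✓  (D4,P6,O4)→filled(O4,P6) ✓
Counterexamples (restrictor triples failing the scope): 0.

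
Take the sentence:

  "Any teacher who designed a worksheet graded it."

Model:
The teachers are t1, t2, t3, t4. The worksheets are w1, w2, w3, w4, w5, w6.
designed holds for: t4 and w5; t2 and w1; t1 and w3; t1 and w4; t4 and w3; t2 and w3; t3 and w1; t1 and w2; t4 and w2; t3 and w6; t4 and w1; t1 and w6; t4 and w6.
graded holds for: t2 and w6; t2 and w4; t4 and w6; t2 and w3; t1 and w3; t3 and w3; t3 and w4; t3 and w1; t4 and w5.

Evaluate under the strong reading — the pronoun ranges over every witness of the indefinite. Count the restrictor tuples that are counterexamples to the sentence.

"it" takes "a worksheet" as antecedent — a donkey pronoun bound across the clause boundary.
Strong reading: for every (t,w) with designed(t,w), graded(t,w).
Restrictor pairs: (t1,w2) ✗  (t1,w3) ✓  (t1,w4) ✗  (t1,w6) ✗  (t2,w1) ✗  (t2,w3) ✓  (t3,w1) ✓  (t3,w6) ✗  (t4,w1) ✗  (t4,w2) ✗  (t4,w3) ✗  (t4,w5) ✓  (t4,w6) ✓
Counterexamples (restrictor pairs failing the scope): 8.

8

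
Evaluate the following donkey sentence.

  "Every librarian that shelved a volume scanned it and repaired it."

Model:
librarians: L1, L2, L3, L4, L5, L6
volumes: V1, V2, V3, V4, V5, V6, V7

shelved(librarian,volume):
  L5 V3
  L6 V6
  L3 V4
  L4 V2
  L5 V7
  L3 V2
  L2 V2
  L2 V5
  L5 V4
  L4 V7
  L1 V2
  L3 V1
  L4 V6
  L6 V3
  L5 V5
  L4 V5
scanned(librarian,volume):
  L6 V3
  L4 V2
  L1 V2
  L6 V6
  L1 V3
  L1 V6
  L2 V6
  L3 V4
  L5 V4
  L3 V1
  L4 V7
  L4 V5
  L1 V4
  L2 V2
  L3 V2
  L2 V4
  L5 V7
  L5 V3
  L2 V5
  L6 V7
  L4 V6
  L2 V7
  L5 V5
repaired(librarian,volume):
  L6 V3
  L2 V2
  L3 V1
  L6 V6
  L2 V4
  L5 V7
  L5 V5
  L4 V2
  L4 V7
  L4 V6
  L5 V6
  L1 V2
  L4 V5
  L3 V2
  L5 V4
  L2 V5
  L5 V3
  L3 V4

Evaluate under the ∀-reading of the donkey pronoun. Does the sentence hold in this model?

True

"it" takes "a volume" as antecedent — a donkey pronoun bound across the clause boundary.
Strong reading: for every (l,v) with shelved(l,v), scanned(l,v) ∧ repaired(l,v).
Restrictor pairs: (L1,V2) ✓  (L2,V2) ✓  (L2,V5) ✓  (L3,V1) ✓  (L3,V2) ✓  (L3,V4) ✓  (L4,V2) ✓  (L4,V5) ✓  (L4,V6) ✓  (L4,V7) ✓  (L5,V3) ✓  (L5,V4) ✓  (L5,V5) ✓  (L5,V7) ✓  (L6,V3) ✓  (L6,V6) ✓
Every restrictor pair satisfies the scope.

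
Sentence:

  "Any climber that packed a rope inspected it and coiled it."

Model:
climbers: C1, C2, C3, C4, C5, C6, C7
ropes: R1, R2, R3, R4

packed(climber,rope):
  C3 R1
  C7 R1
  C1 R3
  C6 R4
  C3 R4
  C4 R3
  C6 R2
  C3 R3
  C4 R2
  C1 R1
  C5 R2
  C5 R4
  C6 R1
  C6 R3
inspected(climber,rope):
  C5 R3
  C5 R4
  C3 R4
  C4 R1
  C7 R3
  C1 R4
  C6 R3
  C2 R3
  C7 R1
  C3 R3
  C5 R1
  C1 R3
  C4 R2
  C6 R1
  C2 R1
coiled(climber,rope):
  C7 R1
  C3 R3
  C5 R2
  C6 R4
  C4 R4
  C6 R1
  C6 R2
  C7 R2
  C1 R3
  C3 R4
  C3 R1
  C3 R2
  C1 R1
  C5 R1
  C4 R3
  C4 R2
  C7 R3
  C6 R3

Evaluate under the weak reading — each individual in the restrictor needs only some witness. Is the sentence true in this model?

"it" takes "a rope" as antecedent — a donkey pronoun bound across the clause boundary.
Weak reading: every climber c with some packed-rope has at least one packed-rope r such that inspected(c,r) ∧ coiled(c,r).
Per climber: C1:✓  C3:✓  C4:✓  C5:✗  C6:✓  C7:✓
C5 has no witness among its packed-ropes.

False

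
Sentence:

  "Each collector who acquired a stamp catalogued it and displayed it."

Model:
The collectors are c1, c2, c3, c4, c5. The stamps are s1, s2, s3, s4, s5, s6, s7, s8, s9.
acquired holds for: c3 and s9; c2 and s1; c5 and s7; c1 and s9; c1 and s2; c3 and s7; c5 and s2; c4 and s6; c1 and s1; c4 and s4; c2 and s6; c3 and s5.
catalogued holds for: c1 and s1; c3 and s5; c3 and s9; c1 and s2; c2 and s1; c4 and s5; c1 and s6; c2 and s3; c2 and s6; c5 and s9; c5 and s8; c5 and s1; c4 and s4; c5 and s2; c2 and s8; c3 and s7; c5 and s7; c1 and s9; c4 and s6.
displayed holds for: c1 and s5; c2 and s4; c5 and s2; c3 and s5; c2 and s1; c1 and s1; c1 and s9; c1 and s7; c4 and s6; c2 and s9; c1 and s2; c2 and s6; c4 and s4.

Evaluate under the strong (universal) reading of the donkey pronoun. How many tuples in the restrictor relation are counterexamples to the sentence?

"it" takes "a stamp" as antecedent — a donkey pronoun bound across the clause boundary.
Strong reading: for every (c,s) with acquired(c,s), catalogued(c,s) ∧ displayed(c,s).
Restrictor pairs: (c1,s1) ✓  (c1,s2) ✓  (c1,s9) ✓  (c2,s1) ✓  (c2,s6) ✓  (c3,s5) ✓  (c3,s7) ✗  (c3,s9) ✗  (c4,s4) ✓  (c4,s6) ✓  (c5,s2) ✓  (c5,s7) ✗
Counterexamples (restrictor pairs failing the scope): 3.

3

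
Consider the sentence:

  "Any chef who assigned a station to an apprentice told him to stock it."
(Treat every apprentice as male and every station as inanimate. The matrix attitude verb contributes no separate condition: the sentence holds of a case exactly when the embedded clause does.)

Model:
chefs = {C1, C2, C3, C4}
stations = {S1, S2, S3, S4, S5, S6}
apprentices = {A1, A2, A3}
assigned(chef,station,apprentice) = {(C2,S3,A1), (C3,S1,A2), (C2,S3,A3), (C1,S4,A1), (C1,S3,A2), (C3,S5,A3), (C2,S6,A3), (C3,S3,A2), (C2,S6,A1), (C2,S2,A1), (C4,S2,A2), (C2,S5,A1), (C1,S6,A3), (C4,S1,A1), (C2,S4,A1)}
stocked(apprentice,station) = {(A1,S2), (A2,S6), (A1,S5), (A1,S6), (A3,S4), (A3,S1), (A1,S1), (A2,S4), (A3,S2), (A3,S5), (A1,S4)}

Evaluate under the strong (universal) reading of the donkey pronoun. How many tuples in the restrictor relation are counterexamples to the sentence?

"him" takes "an apprentice" as antecedent and "it" takes "a station"; both are donkey pronouns co-varying with the restrictor.
Strong reading: for every (c,s,a) with assigned(c,s,a), stocked(a,s).
Restrictor triples: (C1,S3,A2)→stocked(A2,S3) ✗  (C1,S4,A1)→stocked(A1,S4) ✓  (C1,S6,A3)→stocked(A3,S6) ✗  (C2,S2,A1)→stocked(A1,S2) ✓  (C2,S3,A1)→stocked(A1,S3) ✗  (C2,S3,A3)→stocked(A3,S3) ✗  (C2,S4,A1)→stocked(A1,S4) ✓  (C2,S5,A1)→stocked(A1,S5) ✓  (C2,S6,A1)→stocked(A1,S6) ✓  (C2,S6,A3)→stocked(A3,S6) ✗  (C3,S1,A2)→stocked(A2,S1) ✗  (C3,S3,A2)→stocked(A2,S3) ✗  (C3,S5,A3)→stocked(A3,S5) ✓  (C4,S1,A1)→stocked(A1,S1) ✓  (C4,S2,A2)→stocked(A2,S2) ✗
Counterexamples (restrictor triples failing the scope): 8.

8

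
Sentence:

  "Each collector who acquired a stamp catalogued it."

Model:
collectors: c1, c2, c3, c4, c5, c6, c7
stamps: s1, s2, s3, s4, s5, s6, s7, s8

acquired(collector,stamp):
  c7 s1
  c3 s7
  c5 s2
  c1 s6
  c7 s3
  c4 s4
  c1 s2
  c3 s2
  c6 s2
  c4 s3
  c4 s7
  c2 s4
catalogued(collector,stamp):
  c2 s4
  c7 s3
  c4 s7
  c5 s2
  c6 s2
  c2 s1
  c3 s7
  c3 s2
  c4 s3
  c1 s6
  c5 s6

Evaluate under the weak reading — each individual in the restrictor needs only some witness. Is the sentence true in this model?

True

"it" takes "a stamp" as antecedent — a donkey pronoun bound across the clause boundary.
Weak reading: every collector c with some acquired-stamp has at least one acquired-stamp s such that catalogued(c,s).
Per collector: c1:✓  c2:✓  c3:✓  c4:✓  c5:✓  c6:✓  c7:✓
Every collector in the restrictor has a witness.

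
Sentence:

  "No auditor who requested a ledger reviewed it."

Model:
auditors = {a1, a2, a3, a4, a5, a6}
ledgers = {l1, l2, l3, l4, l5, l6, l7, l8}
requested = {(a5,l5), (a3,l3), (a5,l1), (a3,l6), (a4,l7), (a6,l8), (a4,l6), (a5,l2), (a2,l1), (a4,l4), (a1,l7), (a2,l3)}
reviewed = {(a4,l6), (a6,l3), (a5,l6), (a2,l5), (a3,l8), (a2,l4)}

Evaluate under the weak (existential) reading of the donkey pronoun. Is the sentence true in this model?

"it" takes "a ledger" as antecedent — a donkey pronoun bound across the clause boundary.
Truth condition: for no (a,l) with requested(a,l) does reviewed(a,l) hold.
Restrictor pairs — does the scope hold? (a1,l7):fails  (a2,l1):fails  (a2,l3):fails  (a3,l3):fails  (a3,l6):fails  (a4,l4):fails  (a4,l6):holds  (a4,l7):fails  (a5,l1):fails  (a5,l2):fails  (a5,l5):fails  (a6,l8):fails
Scope holds for 1 pair(s), so the sentence is false.

False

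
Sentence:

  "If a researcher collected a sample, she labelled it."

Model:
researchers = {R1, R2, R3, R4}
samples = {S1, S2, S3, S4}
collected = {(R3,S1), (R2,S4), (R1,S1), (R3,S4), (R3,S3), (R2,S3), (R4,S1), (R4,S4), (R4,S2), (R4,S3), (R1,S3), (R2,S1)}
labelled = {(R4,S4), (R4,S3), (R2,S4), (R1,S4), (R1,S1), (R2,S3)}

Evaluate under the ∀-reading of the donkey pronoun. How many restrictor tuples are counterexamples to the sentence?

"it" takes "a sample" as antecedent — a donkey pronoun bound across the clause boundary.
Strong reading: for every (r,s) with collected(r,s), labelled(r,s).
Restrictor pairs: (R1,S1) ✓  (R1,S3) ✗  (R2,S1) ✗  (R2,S3) ✓  (R2,S4) ✓  (R3,S1) ✗  (R3,S3) ✗  (R3,S4) ✗  (R4,S1) ✗  (R4,S2) ✗  (R4,S3) ✓  (R4,S4) ✓
Counterexamples (restrictor pairs failing the scope): 7.

7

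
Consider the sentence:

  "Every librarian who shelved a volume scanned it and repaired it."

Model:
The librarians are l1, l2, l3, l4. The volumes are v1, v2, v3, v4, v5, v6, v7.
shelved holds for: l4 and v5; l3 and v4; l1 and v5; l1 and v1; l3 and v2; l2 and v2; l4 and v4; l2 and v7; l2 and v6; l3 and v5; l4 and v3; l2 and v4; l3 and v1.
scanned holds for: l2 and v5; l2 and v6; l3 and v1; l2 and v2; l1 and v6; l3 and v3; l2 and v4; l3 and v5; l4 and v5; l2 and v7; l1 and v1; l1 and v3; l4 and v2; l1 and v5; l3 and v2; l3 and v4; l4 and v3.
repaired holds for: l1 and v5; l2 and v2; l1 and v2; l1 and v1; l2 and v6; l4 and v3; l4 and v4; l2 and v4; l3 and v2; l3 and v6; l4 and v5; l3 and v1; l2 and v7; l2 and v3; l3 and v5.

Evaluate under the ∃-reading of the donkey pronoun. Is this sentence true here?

"it" takes "a volume" as antecedent — a donkey pronoun bound across the clause boundary.
Weak reading: every librarian l with some shelved-volume has at least one shelved-volume v such that scanned(l,v) ∧ repaired(l,v).
Per librarian: l1:✓  l2:✓  l3:✓  l4:✓
Every librarian in the restrictor has a witness.

True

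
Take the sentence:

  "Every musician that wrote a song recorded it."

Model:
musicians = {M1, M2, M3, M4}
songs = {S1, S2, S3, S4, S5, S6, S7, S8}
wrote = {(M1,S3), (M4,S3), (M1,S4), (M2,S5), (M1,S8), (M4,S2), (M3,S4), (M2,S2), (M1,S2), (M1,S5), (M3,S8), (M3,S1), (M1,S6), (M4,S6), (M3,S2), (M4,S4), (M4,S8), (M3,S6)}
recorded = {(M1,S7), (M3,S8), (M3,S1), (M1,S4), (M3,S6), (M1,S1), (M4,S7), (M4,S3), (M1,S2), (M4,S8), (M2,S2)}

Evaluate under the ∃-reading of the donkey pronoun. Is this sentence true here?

True

"it" takes "a song" as antecedent — a donkey pronoun bound across the clause boundary.
Weak reading: every musician m with some wrote-song has at least one wrote-song s such that recorded(m,s).
Per musician: M1:✓  M2:✓  M3:✓  M4:✓
Every musician in the restrictor has a witness.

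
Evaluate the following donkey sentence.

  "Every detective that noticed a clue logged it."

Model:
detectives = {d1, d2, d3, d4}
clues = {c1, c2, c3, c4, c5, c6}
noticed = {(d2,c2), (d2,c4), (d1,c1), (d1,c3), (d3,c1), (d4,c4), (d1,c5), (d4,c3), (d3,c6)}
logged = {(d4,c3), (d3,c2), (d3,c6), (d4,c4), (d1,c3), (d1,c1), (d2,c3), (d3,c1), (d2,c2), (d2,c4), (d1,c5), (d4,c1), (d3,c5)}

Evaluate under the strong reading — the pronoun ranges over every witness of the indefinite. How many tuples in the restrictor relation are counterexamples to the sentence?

0

"it" takes "a clue" as antecedent — a donkey pronoun bound across the clause boundary.
Strong reading: for every (d,c) with noticed(d,c), logged(d,c).
Restrictor pairs: (d1,c1) ✓  (d1,c3) ✓  (d1,c5) ✓  (d2,c2) ✓  (d2,c4) ✓  (d3,c1) ✓  (d3,c6) ✓  (d4,c3) ✓  (d4,c4) ✓
Counterexamples (restrictor pairs failing the scope): 0.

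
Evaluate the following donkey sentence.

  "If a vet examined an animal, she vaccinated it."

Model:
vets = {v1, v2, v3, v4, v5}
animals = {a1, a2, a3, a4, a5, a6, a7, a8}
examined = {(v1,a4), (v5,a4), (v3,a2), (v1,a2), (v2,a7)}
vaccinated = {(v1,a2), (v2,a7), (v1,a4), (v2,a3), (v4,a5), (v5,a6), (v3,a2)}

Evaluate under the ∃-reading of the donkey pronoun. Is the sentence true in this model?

False

"it" takes "an animal" as antecedent — a donkey pronoun bound across the clause boundary.
Weak reading: every vet v with some examined-animal has at least one examined-animal a such that vaccinated(v,a).
Per vet: v1:✓  v2:✓  v3:✓  v5:✗
v5 has no witness among its examined-animals.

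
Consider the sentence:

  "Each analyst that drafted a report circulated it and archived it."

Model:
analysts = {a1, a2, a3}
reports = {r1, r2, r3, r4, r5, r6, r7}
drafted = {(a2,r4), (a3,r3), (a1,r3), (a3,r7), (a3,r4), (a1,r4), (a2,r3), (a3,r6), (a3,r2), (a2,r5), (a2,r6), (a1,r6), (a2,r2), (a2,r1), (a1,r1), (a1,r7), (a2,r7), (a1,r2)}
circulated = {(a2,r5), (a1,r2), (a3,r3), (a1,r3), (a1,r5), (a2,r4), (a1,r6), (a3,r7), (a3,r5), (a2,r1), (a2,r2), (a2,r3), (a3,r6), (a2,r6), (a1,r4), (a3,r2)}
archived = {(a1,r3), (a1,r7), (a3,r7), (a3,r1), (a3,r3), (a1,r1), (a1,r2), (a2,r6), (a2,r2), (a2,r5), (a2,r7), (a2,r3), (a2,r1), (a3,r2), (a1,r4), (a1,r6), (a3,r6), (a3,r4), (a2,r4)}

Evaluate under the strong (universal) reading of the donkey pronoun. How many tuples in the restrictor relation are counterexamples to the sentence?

"it" takes "a report" as antecedent — a donkey pronoun bound across the clause boundary.
Strong reading: for every (a,r) with drafted(a,r), circulated(a,r) ∧ archived(a,r).
Restrictor pairs: (a1,r1) ✗  (a1,r2) ✓  (a1,r3) ✓  (a1,r4) ✓  (a1,r6) ✓  (a1,r7) ✗  (a2,r1) ✓  (a2,r2) ✓  (a2,r3) ✓  (a2,r4) ✓  (a2,r5) ✓  (a2,r6) ✓  (a2,r7) ✗  (a3,r2) ✓  (a3,r3) ✓  (a3,r4) ✗  (a3,r6) ✓  (a3,r7) ✓
Counterexamples (restrictor pairs failing the scope): 4.

4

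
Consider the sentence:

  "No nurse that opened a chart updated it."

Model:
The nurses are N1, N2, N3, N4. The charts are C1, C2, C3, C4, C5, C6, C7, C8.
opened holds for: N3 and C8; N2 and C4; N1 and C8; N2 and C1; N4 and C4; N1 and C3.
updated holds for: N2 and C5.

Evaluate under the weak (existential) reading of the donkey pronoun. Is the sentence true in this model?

True

"it" takes "a chart" as antecedent — a donkey pronoun bound across the clause boundary.
Truth condition: for no (n,c) with opened(n,c) does updated(n,c) hold.
Restrictor pairs — does the scope hold? (N1,C3):fails  (N1,C8):fails  (N2,C1):fails  (N2,C4):fails  (N3,C8):fails  (N4,C4):fails
Scope holds for no restrictor pair, so the sentence is true.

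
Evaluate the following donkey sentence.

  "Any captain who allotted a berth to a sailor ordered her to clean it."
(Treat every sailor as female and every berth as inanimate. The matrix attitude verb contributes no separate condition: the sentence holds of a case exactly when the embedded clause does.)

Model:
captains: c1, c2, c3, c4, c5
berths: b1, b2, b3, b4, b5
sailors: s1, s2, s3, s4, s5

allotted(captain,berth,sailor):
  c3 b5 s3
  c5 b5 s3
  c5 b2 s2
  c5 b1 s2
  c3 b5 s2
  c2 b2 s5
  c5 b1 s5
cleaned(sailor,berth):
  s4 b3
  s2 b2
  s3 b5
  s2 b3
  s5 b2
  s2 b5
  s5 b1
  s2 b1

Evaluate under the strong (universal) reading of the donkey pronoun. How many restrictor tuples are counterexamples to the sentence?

"her" takes "a sailor" as antecedent and "it" takes "a berth"; both are donkey pronouns co-varying with the restrictor.
Strong reading: for every (c,b,s) with allotted(c,b,s), cleaned(s,b).
Restrictor triples: (c2,b2,s5)→cleaned(s5,b2) ✓  (c3,b5,s2)→cleaned(s2,b5) ✓  (c3,b5,s3)→cleaned(s3,b5) ✓  (c5,b1,s2)→cleaned(s2,b1) ✓  (c5,b1,s5)→cleaned(s5,b1) ✓  (c5,b2,s2)→cleaned(s2,b2) ✓  (c5,b5,s3)→cleaned(s3,b5) ✓
Counterexamples (restrictor triples failing the scope): 0.

0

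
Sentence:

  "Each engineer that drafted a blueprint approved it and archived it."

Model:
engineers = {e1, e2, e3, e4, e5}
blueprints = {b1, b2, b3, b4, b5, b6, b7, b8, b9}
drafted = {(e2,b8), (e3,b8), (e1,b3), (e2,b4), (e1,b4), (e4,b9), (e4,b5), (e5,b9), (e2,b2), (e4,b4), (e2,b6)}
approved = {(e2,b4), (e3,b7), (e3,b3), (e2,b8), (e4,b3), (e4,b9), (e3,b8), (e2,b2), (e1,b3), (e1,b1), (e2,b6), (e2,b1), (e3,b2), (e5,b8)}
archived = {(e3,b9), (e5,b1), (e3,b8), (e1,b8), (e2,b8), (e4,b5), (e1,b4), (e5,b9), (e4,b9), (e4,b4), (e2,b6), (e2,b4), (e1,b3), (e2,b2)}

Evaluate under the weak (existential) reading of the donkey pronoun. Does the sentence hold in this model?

False

"it" takes "a blueprint" as antecedent — a donkey pronoun bound across the clause boundary.
Weak reading: every engineer e with some drafted-blueprint has at least one drafted-blueprint b such that approved(e,b) ∧ archived(e,b).
Per engineer: e1:✓  e2:✓  e3:✓  e4:✓  e5:✗
e5 has no witness among its drafted-blueprints.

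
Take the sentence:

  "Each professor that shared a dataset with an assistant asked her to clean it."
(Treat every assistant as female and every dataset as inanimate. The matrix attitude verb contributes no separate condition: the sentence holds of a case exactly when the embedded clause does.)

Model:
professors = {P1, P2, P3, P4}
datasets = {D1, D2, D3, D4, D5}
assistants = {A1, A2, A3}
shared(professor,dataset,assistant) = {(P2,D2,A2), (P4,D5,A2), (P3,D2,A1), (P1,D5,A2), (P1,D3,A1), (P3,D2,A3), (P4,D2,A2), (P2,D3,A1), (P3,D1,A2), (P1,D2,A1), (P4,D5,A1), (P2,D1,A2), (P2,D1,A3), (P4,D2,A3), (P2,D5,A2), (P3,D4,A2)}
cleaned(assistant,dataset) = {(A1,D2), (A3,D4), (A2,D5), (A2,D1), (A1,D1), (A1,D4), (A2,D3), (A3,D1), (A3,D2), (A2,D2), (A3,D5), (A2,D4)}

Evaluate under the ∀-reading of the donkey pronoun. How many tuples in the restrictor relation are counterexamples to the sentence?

"her" takes "an assistant" as antecedent and "it" takes "a dataset"; both are donkey pronouns co-varying with the restrictor.
Strong reading: for every (p,d,a) with shared(p,d,a), cleaned(a,d).
Restrictor triples: (P1,D2,A1)→cleaned(A1,D2) ✓  (P1,D3,A1)→cleaned(A1,D3) ✗  (P1,D5,A2)→cleaned(A2,D5) ✓  (P2,D1,A2)→cleaned(A2,D1) ✓  (P2,D1,A3)→cleaned(A3,D1) ✓  (P2,D2,A2)→cleaned(A2,D2) ✓  (P2,D3,A1)→cleaned(A1,D3) ✗  (P2,D5,A2)→cleaned(A2,D5) ✓  (P3,D1,A2)→cleaned(A2,D1) ✓  (P3,D2,A1)→cleaned(A1,D2) ✓  (P3,D2,A3)→cleaned(A3,D2) ✓  (P3,D4,A2)→cleaned(A2,D4) ✓  (P4,D2,A2)→cleaned(A2,D2) ✓  (P4,D2,A3)→cleaned(A3,D2) ✓  (P4,D5,A1)→cleaned(A1,D5) ✗  (P4,D5,A2)→cleaned(A2,D5) ✓
Counterexamples (restrictor triples failing the scope): 3.

3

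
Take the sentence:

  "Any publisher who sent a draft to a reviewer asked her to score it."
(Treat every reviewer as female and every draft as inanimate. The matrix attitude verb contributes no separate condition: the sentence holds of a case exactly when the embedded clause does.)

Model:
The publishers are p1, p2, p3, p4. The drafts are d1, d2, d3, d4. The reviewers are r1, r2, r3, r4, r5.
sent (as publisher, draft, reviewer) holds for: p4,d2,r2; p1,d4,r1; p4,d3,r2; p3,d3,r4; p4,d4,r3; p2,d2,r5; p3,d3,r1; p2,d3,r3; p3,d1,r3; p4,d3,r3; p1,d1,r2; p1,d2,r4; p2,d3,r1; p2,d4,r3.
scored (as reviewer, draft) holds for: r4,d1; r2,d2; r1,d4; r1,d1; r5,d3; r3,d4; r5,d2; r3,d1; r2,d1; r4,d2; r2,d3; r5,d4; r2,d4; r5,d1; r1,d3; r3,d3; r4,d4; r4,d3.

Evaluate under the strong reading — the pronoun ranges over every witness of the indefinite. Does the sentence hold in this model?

True

"her" takes "a reviewer" as antecedent and "it" takes "a draft"; both are donkey pronouns co-varying with the restrictor.
Strong reading: for every (p,d,r) with sent(p,d,r), scored(r,d).
Restrictor triples: (p1,d1,r2)→scored(r2,d1) ✓  (p1,d2,r4)→scored(r4,d2) ✓  (p1,d4,r1)→scored(r1,d4) ✓  (p2,d2,r5)→scored(r5,d2) ✓  (p2,d3,r1)→scored(r1,d3) ✓  (p2,d3,r3)→scored(r3,d3) ✓  (p2,d4,r3)→scored(r3,d4) ✓  (p3,d1,r3)→scored(r3,d1) ✓  (p3,d3,r1)→scored(r1,d3) ✓  (p3,d3,r4)→scored(r4,d3) ✓  (p4,d2,r2)→scored(r2,d2) ✓  (p4,d3,r2)→scored(r2,d3) ✓  (p4,d3,r3)→scored(r3,d3) ✓  (p4,d4,r3)→scored(r3,d4) ✓
Every restrictor triple satisfies the scope.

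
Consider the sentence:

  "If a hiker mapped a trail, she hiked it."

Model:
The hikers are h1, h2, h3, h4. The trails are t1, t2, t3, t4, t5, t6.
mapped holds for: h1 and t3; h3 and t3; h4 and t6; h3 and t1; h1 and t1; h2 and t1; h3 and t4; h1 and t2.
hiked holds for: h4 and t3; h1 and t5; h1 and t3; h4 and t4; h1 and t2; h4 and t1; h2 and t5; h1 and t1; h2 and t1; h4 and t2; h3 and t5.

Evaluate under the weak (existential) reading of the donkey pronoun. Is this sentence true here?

False

"it" takes "a trail" as antecedent — a donkey pronoun bound across the clause boundary.
Weak reading: every hiker h with some mapped-trail has at least one mapped-trail t such that hiked(h,t).
Per hiker: h1:✓  h2:✓  h3:✗  h4:✗
h3 has no witness among its mapped-trails.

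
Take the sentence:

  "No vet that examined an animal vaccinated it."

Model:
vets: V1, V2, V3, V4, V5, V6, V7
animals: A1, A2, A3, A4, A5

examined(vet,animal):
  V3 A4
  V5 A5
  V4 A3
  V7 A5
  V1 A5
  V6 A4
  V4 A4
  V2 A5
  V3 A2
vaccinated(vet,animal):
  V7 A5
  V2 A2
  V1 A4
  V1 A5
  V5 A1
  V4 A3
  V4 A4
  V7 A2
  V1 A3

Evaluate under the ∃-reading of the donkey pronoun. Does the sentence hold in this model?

False

"it" takes "an animal" as antecedent — a donkey pronoun bound across the clause boundary.
Truth condition: for no (v,a) with examined(v,a) does vaccinated(v,a) hold.
Restrictor pairs — does the scope hold? (V1,A5):holds  (V2,A5):fails  (V3,A2):fails  (V3,A4):fails  (V4,A3):holds  (V4,A4):holds  (V5,A5):fails  (V6,A4):fails  (V7,A5):holds
Scope holds for 4 pair(s), so the sentence is false.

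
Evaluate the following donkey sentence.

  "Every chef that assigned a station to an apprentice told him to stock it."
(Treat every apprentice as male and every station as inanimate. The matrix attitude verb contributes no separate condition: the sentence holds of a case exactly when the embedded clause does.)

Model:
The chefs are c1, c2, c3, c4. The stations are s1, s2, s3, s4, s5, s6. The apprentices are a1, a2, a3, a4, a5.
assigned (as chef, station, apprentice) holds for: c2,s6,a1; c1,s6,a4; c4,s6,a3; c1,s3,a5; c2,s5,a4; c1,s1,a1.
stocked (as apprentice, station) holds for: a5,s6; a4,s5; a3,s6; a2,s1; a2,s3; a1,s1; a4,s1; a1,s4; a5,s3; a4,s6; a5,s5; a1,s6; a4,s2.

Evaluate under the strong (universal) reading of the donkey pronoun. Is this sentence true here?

"him" takes "an apprentice" as antecedent and "it" takes "a station"; both are donkey pronouns co-varying with the restrictor.
Strong reading: for every (c,s,a) with assigned(c,s,a), stocked(a,s).
Restrictor triples: (c1,s1,a1)→stocked(a1,s1) ✓  (c1,s3,a5)→stocked(a5,s3) ✓  (c1,s6,a4)→stocked(a4,s6) ✓  (c2,s5,a4)→stocked(a4,s5) ✓  (c2,s6,a1)→stocked(a1,s6) ✓  (c4,s6,a3)→stocked(a3,s6) ✓
Every restrictor triple satisfies the scope.

True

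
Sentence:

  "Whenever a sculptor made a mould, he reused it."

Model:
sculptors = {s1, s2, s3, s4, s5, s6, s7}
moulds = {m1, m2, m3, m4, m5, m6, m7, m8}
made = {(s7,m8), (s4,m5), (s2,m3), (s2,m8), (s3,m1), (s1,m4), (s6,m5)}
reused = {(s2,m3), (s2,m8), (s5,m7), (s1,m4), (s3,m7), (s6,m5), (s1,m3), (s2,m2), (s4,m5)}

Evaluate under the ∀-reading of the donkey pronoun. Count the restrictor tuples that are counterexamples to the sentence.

"it" takes "a mould" as antecedent — a donkey pronoun bound across the clause boundary.
Strong reading: for every (s,m) with made(s,m), reused(s,m).
Restrictor pairs: (s1,m4) ✓  (s2,m3) ✓  (s2,m8) ✓  (s3,m1) ✗  (s4,m5) ✓  (s6,m5) ✓  (s7,m8) ✗
Counterexamples (restrictor pairs failing the scope): 2.

2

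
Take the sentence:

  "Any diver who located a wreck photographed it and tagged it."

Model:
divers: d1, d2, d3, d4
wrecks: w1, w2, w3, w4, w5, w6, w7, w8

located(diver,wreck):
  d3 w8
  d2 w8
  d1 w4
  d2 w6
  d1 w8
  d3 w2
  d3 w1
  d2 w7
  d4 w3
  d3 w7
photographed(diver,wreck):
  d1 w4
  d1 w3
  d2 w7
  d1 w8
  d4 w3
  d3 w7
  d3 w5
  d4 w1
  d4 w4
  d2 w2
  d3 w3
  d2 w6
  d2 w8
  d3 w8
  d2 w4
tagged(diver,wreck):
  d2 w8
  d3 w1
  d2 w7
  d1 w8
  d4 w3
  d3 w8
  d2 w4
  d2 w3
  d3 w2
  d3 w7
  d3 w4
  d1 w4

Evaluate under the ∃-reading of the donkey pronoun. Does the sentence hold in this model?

True

"it" takes "a wreck" as antecedent — a donkey pronoun bound across the clause boundary.
Weak reading: every diver d with some located-wreck has at least one located-wreck w such that photographed(d,w) ∧ tagged(d,w).
Per diver: d1:✓  d2:✓  d3:✓  d4:✓
Every diver in the restrictor has a witness.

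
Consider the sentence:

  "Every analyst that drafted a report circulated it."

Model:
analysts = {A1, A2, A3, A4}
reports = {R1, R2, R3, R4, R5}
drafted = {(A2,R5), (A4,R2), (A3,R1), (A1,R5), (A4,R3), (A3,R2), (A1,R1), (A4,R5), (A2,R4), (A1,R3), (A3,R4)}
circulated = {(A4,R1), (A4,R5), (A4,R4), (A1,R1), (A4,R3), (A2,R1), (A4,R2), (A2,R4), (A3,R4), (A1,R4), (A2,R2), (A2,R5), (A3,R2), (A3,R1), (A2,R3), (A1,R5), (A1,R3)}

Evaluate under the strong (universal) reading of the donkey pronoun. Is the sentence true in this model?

True

"it" takes "a report" as antecedent — a donkey pronoun bound across the clause boundary.
Strong reading: for every (a,r) with drafted(a,r), circulated(a,r).
Restrictor pairs: (A1,R1) ✓  (A1,R3) ✓  (A1,R5) ✓  (A2,R4) ✓  (A2,R5) ✓  (A3,R1) ✓  (A3,R2) ✓  (A3,R4) ✓  (A4,R2) ✓  (A4,R3) ✓  (A4,R5) ✓
Every restrictor pair satisfies the scope.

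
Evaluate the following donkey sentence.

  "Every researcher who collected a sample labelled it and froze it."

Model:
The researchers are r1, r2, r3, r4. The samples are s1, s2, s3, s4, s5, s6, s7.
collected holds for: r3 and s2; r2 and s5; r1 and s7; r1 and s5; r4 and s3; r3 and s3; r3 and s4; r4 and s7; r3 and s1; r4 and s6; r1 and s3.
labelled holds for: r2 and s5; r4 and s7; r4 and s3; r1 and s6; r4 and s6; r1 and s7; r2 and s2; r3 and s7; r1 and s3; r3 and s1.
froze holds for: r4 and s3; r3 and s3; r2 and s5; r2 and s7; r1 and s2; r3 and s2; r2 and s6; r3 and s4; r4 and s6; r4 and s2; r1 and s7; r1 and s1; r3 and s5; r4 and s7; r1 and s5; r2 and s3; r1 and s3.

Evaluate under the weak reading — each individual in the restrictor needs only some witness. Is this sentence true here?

"it" takes "a sample" as antecedent — a donkey pronoun bound across the clause boundary.
Weak reading: every researcher r with some collected-sample has at least one collected-sample s such that labelled(r,s) ∧ froze(r,s).
Per researcher: r1:✓  r2:✓  r3:✗  r4:✓
r3 has no witness among its collected-samples.

False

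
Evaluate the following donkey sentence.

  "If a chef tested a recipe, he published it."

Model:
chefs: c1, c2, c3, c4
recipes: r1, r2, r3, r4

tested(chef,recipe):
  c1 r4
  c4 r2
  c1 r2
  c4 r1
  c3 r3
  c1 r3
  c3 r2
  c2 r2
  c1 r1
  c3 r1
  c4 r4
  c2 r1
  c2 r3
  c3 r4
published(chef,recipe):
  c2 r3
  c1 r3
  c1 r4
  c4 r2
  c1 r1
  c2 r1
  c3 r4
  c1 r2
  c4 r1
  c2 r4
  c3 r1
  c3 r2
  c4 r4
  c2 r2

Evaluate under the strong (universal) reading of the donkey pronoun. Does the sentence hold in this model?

False

"it" takes "a recipe" as antecedent — a donkey pronoun bound across the clause boundary.
Strong reading: for every (c,r) with tested(c,r), published(c,r).
Restrictor pairs: (c1,r1) ✓  (c1,r2) ✓  (c1,r3) ✓  (c1,r4) ✓  (c2,r1) ✓  (c2,r2) ✓  (c2,r3) ✓  (c3,r1) ✓  (c3,r2) ✓  (c3,r3) ✗  (c3,r4) ✓  (c4,r1) ✓  (c4,r2) ✓  (c4,r4) ✓
Counterexample: (c3,r3) is in tested but fails the scope.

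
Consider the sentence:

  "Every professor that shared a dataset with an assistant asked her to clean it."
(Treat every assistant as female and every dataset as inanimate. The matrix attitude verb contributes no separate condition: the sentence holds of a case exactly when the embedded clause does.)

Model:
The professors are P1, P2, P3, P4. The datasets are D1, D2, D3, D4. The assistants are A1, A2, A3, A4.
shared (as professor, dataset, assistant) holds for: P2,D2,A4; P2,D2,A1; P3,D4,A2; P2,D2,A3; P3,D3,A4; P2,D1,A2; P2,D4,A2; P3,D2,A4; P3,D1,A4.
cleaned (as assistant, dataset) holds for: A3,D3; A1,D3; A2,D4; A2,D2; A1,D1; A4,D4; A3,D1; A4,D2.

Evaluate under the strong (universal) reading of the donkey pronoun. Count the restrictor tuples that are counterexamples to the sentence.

5

"her" takes "an assistant" as antecedent and "it" takes "a dataset"; both are donkey pronouns co-varying with the restrictor.
Strong reading: for every (p,d,a) with shared(p,d,a), cleaned(a,d).
Restrictor triples: (P2,D1,A2)→cleaned(A2,D1) ✗  (P2,D2,A1)→cleaned(A1,D2) ✗  (P2,D2,A3)→cleaned(A3,D2) ✗  (P2,D2,A4)→cleaned(A4,D2) ✓  (P2,D4,A2)→cleaned(A2,D4) ✓  (P3,D1,A4)→cleaned(A4,D1) ✗  (P3,D2,A4)→cleaned(A4,D2) ✓  (P3,D3,A4)→cleaned(A4,D3) ✗  (P3,D4,A2)→cleaned(A2,D4) ✓
Counterexamples (restrictor triples failing the scope): 5.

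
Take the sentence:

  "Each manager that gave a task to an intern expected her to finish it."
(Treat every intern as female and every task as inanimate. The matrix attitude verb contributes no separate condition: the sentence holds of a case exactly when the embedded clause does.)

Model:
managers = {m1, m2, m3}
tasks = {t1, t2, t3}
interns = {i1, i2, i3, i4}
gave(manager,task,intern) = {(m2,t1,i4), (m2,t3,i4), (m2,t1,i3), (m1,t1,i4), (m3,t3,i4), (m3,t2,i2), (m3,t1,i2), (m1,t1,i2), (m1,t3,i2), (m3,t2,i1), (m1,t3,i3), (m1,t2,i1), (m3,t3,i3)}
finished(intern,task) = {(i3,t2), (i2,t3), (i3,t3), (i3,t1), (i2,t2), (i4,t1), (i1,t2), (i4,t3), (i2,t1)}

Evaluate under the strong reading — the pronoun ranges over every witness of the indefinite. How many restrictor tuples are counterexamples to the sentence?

"her" takes "an intern" as antecedent and "it" takes "a task"; both are donkey pronouns co-varying with the restrictor.
Strong reading: for every (m,t,i) with gave(m,t,i), finished(i,t).
Restrictor triples: (m1,t1,i2)→finished(i2,t1) ✓  (m1,t1,i4)→finished(i4,t1) ✓  (m1,t2,i1)→finished(i1,t2) ✓  (m1,t3,i2)→finished(i2,t3) ✓  (m1,t3,i3)→finished(i3,t3) ✓  (m2,t1,i3)→finished(i3,t1) ✓  (m2,t1,i4)→finished(i4,t1) ✓  (m2,t3,i4)→finished(i4,t3) ✓  (m3,t1,i2)→finished(i2,t1) ✓  (m3,t2,i1)→finished(i1,t2) ✓  (m3,t2,i2)→finished(i2,t2) ✓  (m3,t3,i3)→finished(i3,t3) ✓  (m3,t3,i4)→finished(i4,t3) ✓
Counterexamples (restrictor triples failing the scope): 0.

0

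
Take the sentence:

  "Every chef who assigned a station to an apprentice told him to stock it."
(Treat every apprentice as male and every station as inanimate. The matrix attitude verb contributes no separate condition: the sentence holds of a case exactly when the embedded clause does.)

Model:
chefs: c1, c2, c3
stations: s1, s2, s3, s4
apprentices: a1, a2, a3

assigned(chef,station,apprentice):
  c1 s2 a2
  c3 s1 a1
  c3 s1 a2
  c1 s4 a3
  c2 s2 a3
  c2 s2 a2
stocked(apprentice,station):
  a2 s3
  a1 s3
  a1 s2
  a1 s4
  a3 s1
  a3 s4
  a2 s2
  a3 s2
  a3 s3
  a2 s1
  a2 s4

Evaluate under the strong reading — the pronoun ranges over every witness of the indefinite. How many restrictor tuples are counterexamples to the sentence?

"him" takes "an apprentice" as antecedent and "it" takes "a station"; both are donkey pronouns co-varying with the restrictor.
Strong reading: for every (c,s,a) with assigned(c,s,a), stocked(a,s).
Restrictor triples: (c1,s2,a2)→stocked(a2,s2) ✓  (c1,s4,a3)→stocked(a3,s4) ✓  (c2,s2,a2)→stocked(a2,s2) ✓  (c2,s2,a3)→stocked(a3,s2) ✓  (c3,s1,a1)→stocked(a1,s1) ✗  (c3,s1,a2)→stocked(a2,s1) ✓
Counterexamples (restrictor triples failing the scope): 1.

1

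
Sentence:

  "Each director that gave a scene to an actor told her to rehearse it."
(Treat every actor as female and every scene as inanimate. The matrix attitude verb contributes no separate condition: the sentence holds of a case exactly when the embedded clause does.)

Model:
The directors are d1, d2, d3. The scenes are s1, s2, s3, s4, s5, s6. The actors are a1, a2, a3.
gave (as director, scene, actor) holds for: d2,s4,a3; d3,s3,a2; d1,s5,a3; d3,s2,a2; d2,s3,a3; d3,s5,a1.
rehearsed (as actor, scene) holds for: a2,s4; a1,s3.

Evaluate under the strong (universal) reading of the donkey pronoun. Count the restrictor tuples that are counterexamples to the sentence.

6

"her" takes "an actor" as antecedent and "it" takes "a scene"; both are donkey pronouns co-varying with the restrictor.
Strong reading: for every (d,s,a) with gave(d,s,a), rehearsed(a,s).
Restrictor triples: (d1,s5,a3)→rehearsed(a3,s5) ✗  (d2,s3,a3)→rehearsed(a3,s3) ✗  (d2,s4,a3)→rehearsed(a3,s4) ✗  (d3,s2,a2)→rehearsed(a2,s2) ✗  (d3,s3,a2)→rehearsed(a2,s3) ✗  (d3,s5,a1)→rehearsed(a1,s5) ✗
Counterexamples (restrictor triples failing the scope): 6.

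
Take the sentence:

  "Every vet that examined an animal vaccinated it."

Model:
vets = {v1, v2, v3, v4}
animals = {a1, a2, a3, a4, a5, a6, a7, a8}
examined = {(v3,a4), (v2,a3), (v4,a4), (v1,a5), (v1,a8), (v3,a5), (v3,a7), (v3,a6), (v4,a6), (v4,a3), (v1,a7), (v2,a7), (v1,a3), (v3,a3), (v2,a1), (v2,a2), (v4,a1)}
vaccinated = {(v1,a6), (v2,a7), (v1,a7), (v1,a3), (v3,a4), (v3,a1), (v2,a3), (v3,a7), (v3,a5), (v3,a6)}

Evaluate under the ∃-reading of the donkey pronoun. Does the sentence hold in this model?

False

"it" takes "an animal" as antecedent — a donkey pronoun bound across the clause boundary.
Weak reading: every vet v with some examined-animal has at least one examined-animal a such that vaccinated(v,a).
Per vet: v1:✓  v2:✓  v3:✓  v4:✗
v4 has no witness among its examined-animals.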